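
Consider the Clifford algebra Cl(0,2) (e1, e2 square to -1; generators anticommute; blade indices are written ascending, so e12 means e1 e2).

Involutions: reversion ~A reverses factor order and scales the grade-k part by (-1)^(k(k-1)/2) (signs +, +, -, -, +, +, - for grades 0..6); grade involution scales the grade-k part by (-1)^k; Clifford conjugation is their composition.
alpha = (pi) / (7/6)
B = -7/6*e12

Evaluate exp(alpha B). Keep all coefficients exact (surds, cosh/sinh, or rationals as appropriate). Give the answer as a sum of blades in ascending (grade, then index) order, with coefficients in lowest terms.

B^2 = (-7/6)^2*(e12)^2 = 49/36*(-1) = -49/36 (a basis 2-blade squares to minus the product of its generators' squares).
B^2 = -49/36 — a negative square means the series sums to a rotation: l = 7/6, alpha*l = pi, so exp(alpha B) = cos(pi) + (sin(pi)/(7/6))*B = -1 + (0)*B.
Answer: -1


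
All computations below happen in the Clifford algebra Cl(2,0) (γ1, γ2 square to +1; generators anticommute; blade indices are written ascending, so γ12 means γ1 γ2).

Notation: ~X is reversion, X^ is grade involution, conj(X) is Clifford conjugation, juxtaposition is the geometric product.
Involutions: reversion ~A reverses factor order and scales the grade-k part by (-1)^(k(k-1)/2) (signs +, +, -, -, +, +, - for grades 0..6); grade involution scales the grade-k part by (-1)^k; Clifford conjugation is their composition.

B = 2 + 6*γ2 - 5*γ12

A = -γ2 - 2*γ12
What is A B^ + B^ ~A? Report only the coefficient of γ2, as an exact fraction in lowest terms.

first term: -4 + 7*γ1 - 2*γ2 - 4*γ12
second term: 16 + 17*γ1 - 2*γ2 + 4*γ12
Answer: -4


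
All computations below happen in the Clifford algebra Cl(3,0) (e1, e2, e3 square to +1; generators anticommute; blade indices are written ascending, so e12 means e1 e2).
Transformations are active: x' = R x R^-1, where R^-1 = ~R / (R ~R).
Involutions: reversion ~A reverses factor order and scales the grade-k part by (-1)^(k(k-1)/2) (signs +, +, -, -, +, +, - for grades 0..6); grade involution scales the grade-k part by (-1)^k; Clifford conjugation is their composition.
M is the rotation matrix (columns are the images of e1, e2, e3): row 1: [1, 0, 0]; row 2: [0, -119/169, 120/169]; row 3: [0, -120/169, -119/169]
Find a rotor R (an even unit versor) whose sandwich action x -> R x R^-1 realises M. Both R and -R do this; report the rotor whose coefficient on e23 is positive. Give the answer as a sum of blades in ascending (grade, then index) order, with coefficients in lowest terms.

Method: write R = a + b12*e12 + b13*e13 + b23*e23 with a^2 + b12^2 + b13^2 + b23^2 = 1 (so R^-1 = ~R). Expanding the columns R e_j ~R gives tr M = 4a^2 - 1 and, from the antisymmetric part, M21 - M12 = -4a*b12, M13 - M31 = 4a*b13, M32 - M23 = -4a*b23.
Here tr M = -69/169, so a^2 = (1 + tr M)/4 = 25/169 and a = ±5/13. Taking a = 5/13: M21 - M12 = 0, M13 - M31 = 0, M32 - M23 = -240/169, giving b12 = 0, b13 = 0, b23 = 12/13, i.e. R = 5/13 + 12/13*e23.
Its e23 coefficient is already positive.
Answer: 5/13 + 12/13*e23. Note: both R and -R realise this M (trace -69/169); the covering map identifies them, and the e23-coefficient sign is the tie-breaker.


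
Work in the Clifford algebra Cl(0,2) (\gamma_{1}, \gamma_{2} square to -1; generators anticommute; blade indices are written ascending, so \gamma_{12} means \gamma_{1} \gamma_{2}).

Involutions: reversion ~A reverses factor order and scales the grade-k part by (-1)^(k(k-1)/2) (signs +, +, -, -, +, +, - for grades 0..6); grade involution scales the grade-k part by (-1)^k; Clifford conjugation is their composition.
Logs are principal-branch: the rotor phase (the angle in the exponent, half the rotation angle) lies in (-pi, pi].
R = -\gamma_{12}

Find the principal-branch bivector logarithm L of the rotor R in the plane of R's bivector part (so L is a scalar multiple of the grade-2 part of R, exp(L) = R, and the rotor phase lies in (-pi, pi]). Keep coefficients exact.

The scalar part of R is 0, so the principal-branch rotor phase is pinned; divide the bivector part by its sine to get the unit plane — L is the phase times that plane.
Concretely: cos(phase) = 0 gives phase = ±\frac{\pi}{2}, and since phase/sin(phase) is even the sign is immaterial: L = (phase/sin(phase)) * <R>_2 = (\frac{\pi}{2}) * <R>_2.
Answer: - \frac{\pi}{2} \gamma_{12}


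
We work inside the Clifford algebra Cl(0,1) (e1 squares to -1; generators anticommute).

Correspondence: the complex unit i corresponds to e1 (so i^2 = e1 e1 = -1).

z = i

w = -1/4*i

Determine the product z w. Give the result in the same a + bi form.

In blades: z = e1, w = -1/4*e1.
Distribute z over w term by term (generator squares from the signature, products reordered to ascending indices): (e1)*w = 1/4.
Sum: 1/4; translating back through the correspondence:
Answer: 1/4


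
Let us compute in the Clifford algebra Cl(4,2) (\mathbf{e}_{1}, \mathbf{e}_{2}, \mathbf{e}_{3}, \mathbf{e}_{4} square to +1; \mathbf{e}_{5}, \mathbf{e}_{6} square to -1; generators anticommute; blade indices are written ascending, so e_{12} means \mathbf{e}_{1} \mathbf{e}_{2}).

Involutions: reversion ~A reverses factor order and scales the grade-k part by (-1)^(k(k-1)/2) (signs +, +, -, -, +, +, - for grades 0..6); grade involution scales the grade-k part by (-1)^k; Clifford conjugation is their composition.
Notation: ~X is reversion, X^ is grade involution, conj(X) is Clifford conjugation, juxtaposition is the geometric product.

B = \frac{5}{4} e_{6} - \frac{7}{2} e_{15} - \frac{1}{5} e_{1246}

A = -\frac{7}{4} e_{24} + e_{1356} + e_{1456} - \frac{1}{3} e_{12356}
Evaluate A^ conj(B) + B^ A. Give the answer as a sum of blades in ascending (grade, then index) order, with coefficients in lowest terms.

first term: -\frac{7}{20} e_{16} + \frac{1}{5} e_{25} - \frac{7}{2} e_{36} - \frac{7}{2} e_{46} + \frac{5}{4} e_{135} + \frac{5}{4} e_{145} + \frac{7}{6} e_{236} + \frac{35}{16} e_{246} - \frac{1}{15} e_{345} + \frac{5}{12} e_{1235} - \frac{49}{8} e_{1245} + \frac{1}{5} e_{2345}
second term: -\frac{7}{20} e_{16} - \frac{1}{5} e_{25} + \frac{7}{2} e_{36} + \frac{7}{2} e_{46} - \frac{5}{4} e_{135} - \frac{5}{4} e_{145} + \frac{7}{6} e_{236} + \frac{35}{16} e_{246} - \frac{1}{15} e_{345} - \frac{5}{12} e_{1235} + \frac{49}{8} e_{1245} + \frac{1}{5} e_{2345}
Answer: -\frac{7}{10} e_{16} + \frac{7}{3} e_{236} + \frac{35}{8} e_{246} - \frac{2}{15} e_{345} + \frac{2}{5} e_{2345}


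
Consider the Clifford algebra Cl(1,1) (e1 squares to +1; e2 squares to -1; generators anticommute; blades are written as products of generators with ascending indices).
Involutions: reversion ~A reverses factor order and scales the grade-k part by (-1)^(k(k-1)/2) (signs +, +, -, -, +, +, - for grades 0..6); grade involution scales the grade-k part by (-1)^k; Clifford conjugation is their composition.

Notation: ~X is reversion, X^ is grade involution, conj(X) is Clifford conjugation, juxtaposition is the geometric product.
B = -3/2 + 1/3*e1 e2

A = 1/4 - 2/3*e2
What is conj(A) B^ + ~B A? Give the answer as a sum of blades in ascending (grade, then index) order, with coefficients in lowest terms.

first term: -3/8 + 2/9*e1 - e2 + 1/12*e1 e2
second term: -3/8 - 2/9*e1 + e2 - 1/12*e1 e2
Answer: -3/4


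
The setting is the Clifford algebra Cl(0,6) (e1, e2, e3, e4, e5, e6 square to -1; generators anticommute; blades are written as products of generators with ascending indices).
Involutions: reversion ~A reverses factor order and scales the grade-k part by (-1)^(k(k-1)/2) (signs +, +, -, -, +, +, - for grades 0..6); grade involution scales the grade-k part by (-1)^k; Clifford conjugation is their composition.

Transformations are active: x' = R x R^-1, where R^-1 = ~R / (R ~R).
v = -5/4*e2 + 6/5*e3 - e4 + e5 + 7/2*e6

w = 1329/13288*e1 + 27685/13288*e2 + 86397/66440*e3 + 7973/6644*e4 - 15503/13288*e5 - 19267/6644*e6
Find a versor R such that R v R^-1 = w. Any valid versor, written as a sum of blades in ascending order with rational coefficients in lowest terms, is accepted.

Why this works: both vectors square to -6901/400, so q(v) = q(w) and R = v + w = 1329/13288*e1 + 11075/13288*e2 + 33225/13288*e3 + 1329/6644*e4 - 2215/13288*e5 + 3987/6644*e6 carries v to w — its own direction survives, the complement (v - w)/2 flips.
Answer: 1329/13288*e1 + 11075/13288*e2 + 33225/13288*e3 + 1329/6644*e4 - 2215/13288*e5 + 3987/6644*e6


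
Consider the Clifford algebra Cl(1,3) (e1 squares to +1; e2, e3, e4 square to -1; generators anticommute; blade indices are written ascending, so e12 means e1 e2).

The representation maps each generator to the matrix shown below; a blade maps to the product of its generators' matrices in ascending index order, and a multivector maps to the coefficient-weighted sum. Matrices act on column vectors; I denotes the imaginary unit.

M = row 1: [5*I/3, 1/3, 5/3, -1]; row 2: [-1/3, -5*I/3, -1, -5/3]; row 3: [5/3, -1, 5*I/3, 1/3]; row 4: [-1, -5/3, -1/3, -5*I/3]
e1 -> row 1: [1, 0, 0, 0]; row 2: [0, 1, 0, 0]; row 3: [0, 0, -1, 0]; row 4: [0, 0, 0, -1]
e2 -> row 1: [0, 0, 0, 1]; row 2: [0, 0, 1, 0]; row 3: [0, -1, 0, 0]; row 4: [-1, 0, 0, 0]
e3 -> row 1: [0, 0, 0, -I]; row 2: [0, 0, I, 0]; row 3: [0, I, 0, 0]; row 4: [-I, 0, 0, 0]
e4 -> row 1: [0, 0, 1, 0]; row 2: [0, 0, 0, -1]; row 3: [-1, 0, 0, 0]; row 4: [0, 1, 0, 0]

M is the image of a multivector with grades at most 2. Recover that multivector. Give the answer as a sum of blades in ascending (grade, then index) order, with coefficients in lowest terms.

Method: the blade images are trace-orthogonal — tr(rho(e_A) rho(e_B)^-1) = 4 if A = B and 0 otherwise — and rho(e_A)^-1 = (e_A)^2 * rho(e_A) with (e_A)^2 = +1 or -1, so the coefficient of e_A in the preimage is (e_A)^2 * tr(M rho(e_A))/4.
Nonzero projections over blades of grade <= 2: e12: (e12)^2 = +1, tr(M rho(e12)) = -4, coefficient -1; e14: (e14)^2 = +1, tr(M rho(e14)) = 20/3, coefficient 5/3; e23: (e23)^2 = -1, tr(M rho(e23)) = 20/3, coefficient -5/3; e24: (e24)^2 = -1, tr(M rho(e24)) = -4/3, coefficient 1/3. Every other blade of grade <= 2 projects to 0.
Answer: -e12 + 5/3*e14 - 5/3*e23 + 1/3*e24


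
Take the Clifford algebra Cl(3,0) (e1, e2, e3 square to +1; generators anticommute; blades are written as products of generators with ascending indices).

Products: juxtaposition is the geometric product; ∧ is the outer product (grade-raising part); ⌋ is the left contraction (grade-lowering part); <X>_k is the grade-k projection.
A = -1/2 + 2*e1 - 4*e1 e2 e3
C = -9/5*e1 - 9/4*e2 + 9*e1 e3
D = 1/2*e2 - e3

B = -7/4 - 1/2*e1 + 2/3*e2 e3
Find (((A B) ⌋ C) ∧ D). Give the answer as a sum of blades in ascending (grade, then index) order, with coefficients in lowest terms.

step 1: -1/8 - 7/12*e1 + 5/3*e2 e3 + 25/3*e1 e2 e3
step 2: 21/20 + 9/40*e1 + 9/32*e2 - 21/4*e3 - 9/8*e1 e3
step 3: 21/40*e2 - 21/20*e3 + 9/80*e1 e2 - 9/40*e1 e3 + 75/32*e2 e3 + 9/16*e1 e2 e3
Answer: 21/40*e2 - 21/20*e3 + 9/80*e1 e2 - 9/40*e1 e3 + 75/32*e2 e3 + 9/16*e1 e2 e3


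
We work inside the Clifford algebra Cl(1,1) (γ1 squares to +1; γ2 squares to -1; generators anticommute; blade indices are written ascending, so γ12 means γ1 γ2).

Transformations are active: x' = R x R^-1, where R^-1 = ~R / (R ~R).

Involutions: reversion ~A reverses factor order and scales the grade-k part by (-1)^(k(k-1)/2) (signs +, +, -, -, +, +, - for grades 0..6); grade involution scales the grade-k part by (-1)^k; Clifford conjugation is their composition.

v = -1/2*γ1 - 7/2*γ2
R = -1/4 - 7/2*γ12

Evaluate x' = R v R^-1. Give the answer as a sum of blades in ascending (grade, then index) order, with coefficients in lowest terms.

~R = -1/4 + 7/2*γ12, and R ~R = -195/16, so R^-1 = ~R / (-195/16).
R v = -97/8*γ1 - 7/8*γ2
Answer: 1/390*γ1 + 1351/390*γ2


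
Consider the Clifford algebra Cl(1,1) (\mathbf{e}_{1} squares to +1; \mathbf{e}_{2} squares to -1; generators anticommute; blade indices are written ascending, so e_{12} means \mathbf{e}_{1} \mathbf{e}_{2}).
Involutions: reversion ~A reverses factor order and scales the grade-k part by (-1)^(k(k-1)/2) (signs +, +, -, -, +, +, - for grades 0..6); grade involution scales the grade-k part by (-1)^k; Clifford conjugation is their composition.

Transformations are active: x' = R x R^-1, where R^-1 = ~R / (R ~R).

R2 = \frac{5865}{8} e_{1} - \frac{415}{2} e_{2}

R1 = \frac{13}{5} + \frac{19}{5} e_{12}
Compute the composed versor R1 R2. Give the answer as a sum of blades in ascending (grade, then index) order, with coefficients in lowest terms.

Distribute over the terms of R1 (each basis-blade product reordered to ascending indices, repeated generators contracted through their squares):
(\frac{13}{5}) R2 = \frac{15249}{8} e_{1} - \frac{1079}{2} e_{2}
(\frac{19}{5} e_{12}) R2 = \frac{1577}{2} e_{1} - \frac{22287}{8} e_{2}
Summing the partial products and collecting blades:
Answer: \frac{21557}{8} e_{1} - \frac{26603}{8} e_{2}


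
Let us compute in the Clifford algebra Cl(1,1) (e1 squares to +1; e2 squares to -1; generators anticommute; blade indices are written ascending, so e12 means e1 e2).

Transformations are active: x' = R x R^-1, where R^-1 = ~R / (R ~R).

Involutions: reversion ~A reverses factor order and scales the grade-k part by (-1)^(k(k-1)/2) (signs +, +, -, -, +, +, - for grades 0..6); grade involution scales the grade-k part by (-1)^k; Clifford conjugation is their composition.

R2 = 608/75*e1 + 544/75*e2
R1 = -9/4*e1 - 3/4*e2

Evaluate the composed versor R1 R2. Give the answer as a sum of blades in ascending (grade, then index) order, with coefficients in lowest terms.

Distribute over the terms of R1 (each basis-blade product reordered to ascending indices, repeated generators contracted through their squares):
(-9/4*e1) R2 = -456/25 - 408/25*e12
(-3/4*e2) R2 = 136/25 + 152/25*e12
Summing the partial products and collecting blades:
Answer: -64/5 - 256/25*e12


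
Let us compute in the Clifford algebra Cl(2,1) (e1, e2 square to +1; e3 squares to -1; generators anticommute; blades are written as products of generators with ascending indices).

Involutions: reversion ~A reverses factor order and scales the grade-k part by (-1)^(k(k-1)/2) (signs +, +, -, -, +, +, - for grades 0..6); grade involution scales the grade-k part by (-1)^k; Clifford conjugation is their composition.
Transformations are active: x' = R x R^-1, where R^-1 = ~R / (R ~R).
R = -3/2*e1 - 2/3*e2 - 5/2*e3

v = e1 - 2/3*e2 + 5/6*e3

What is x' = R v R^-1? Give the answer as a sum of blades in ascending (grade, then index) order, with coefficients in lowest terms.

~R = -3/2*e1 - 2/3*e2 - 5/2*e3, and R ~R = -32/9, so R^-1 = ~R / (-32/9).
R v = 37/36 + 5/3*e1 e2 + 5/4*e1 e3 - 20/9*e2 e3
Answer: -17/128*e1 + 101/96*e2 + 235/384*e3


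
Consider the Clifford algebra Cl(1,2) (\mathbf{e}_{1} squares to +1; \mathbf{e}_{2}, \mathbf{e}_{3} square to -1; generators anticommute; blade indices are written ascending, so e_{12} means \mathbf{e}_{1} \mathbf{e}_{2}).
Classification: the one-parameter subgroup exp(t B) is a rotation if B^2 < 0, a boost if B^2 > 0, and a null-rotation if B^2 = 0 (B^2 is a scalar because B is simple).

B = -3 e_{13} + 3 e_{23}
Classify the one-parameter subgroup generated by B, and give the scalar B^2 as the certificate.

B^2 term by term: the squares give (-3)^2*(e_{13})^2 + (3)^2*(e_{23})^2 = 9*(+1) + 9*(-1) = 0 (each basis 2-blade squares to minus the product of its generators' squares); cross terms between blades sharing an index anticommute and cancel. So B^2 = 0.
Answer: null-rotation, certificate B^2 = 0. The invariant at work: B^2 = 0 is unchanged by conjugation, hence its sign classifies the subgroup whatever basis B is written in.


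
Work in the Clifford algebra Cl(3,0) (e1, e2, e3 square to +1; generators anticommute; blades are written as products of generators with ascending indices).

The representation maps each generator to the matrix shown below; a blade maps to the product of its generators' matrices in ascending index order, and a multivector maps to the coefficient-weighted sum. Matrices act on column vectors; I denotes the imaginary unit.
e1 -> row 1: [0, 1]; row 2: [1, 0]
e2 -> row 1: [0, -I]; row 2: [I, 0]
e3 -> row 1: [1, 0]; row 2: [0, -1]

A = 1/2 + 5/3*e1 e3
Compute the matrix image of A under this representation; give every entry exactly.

Bivector images (products of the table entries): rho(e1 e3) = rho(e1)rho(e3) = row 1: [0, -1]; row 2: [1, 0].
M = (1/2)*1 + (5/3)*rho(e1 e3), summed entrywise (1 is the identity matrix):
Answer: row 1: [1/2, -5/3]; row 2: [5/3, 1/2]


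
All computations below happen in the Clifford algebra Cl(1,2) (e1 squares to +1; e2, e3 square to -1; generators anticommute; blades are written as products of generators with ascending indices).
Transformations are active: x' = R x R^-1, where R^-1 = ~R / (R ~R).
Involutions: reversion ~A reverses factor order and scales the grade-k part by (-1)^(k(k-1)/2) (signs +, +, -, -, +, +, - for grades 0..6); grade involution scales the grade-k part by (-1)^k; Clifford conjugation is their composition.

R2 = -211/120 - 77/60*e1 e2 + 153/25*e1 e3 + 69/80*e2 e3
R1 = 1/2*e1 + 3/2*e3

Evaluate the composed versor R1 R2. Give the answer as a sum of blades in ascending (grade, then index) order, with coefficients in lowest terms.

Distribute over the terms of R1 (each basis-blade product reordered to ascending indices, repeated generators contracted through their squares):
(1/2*e1) R2 = -211/240*e1 - 77/120*e2 + 153/50*e3 + 69/160*e1 e2 e3
(3/2*e3) R2 = 459/50*e1 + 207/160*e2 - 211/80*e3 - 77/40*e1 e2 e3
Summing the partial products and collecting blades:
Answer: 9961/1200*e1 + 313/480*e2 + 169/400*e3 - 239/160*e1 e2 e3


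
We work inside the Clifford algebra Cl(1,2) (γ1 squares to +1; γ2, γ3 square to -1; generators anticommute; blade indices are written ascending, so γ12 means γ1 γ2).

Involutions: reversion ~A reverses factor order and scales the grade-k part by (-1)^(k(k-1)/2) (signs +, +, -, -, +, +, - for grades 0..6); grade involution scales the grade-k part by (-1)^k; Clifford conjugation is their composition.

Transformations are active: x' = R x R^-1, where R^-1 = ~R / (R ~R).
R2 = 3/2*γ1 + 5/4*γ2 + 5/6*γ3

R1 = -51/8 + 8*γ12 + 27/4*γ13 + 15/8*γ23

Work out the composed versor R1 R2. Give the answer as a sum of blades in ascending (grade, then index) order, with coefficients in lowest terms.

Distribute over the terms of R2 (each basis-blade product reordered to ascending indices, repeated generators contracted through their squares):
R1 (3/2*γ1) = -153/16*γ1 - 12*γ2 - 81/8*γ3 + 45/16*γ123
R1 (5/4*γ2) = -10*γ1 - 255/32*γ2 + 75/32*γ3 - 135/16*γ123
R1 (5/6*γ3) = -45/8*γ1 - 25/16*γ2 - 85/16*γ3 + 20/3*γ123
Summing the partial products and collecting blades:
Answer: -403/16*γ1 - 689/32*γ2 - 419/32*γ3 + 25/24*γ123


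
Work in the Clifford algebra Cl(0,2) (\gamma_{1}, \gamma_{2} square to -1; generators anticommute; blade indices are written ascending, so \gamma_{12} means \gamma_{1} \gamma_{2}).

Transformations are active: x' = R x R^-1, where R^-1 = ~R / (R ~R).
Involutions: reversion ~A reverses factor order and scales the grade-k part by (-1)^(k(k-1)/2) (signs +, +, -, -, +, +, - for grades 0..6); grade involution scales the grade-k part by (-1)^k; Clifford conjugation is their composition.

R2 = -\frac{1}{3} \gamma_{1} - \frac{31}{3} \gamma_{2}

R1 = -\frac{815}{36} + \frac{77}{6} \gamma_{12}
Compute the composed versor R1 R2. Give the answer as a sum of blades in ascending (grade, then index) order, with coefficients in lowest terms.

Distribute over the terms of R1 (each basis-blade product reordered to ascending indices, repeated generators contracted through their squares):
(-\frac{815}{36}) R2 = \frac{815}{108} \gamma_{1} + \frac{25265}{108} \gamma_{2}
(\frac{77}{6} \gamma_{12}) R2 = \frac{2387}{18} \gamma_{1} - \frac{77}{18} \gamma_{2}
Summing the partial products and collecting blades:
Answer: \frac{15137}{108} \gamma_{1} + \frac{24803}{108} \gamma_{2}


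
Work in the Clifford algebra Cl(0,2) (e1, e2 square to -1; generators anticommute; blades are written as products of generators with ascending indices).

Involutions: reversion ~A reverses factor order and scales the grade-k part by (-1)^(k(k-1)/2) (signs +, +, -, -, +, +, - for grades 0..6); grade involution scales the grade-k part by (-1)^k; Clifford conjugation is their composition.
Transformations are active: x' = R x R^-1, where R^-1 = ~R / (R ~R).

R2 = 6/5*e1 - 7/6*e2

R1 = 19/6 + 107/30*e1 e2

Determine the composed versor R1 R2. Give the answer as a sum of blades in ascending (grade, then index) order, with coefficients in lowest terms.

Distribute over the terms of R1 (each basis-blade product reordered to ascending indices, repeated generators contracted through their squares):
(19/6) R2 = 19/5*e1 - 133/36*e2
(107/30*e1 e2) R2 = 749/180*e1 + 107/25*e2
Summing the partial products and collecting blades:
Answer: 1433/180*e1 + 527/900*e2


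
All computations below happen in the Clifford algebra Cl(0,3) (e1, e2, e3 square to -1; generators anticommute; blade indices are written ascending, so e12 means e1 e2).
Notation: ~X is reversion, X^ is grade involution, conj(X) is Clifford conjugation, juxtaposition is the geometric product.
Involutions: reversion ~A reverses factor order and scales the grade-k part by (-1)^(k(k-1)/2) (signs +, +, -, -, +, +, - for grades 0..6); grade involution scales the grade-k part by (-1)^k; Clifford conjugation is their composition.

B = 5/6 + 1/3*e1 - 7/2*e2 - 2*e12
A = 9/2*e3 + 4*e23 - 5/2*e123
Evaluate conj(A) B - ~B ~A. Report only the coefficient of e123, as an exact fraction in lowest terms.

first term: 21/4*e3 + 73/4*e13 - 73/4*e23 + 67/12*e123
second term: -61/4*e3 + 3/4*e13 - 239/12*e23 + 39/4*e123
Answer: -25/6


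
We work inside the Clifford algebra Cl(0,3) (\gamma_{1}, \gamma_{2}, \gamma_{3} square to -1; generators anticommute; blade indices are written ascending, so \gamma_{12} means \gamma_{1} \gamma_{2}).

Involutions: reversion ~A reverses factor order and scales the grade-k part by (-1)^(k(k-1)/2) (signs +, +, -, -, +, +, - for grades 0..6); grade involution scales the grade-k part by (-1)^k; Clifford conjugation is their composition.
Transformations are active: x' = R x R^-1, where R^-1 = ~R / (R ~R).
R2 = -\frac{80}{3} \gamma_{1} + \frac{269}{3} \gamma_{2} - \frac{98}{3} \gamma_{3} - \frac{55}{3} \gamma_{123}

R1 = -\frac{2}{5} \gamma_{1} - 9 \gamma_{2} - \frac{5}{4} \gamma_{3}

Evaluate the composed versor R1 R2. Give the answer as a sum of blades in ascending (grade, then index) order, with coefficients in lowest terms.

Distribute over the terms of R1 (each basis-blade product reordered to ascending indices, repeated generators contracted through their squares):
(-\frac{2}{5} \gamma_{1}) R2 = -\frac{32}{3} - \frac{538}{15} \gamma_{12} + \frac{196}{15} \gamma_{13} - \frac{22}{3} \gamma_{23}
(-9 \gamma_{2}) R2 = 807 - 240 \gamma_{12} + 165 \gamma_{13} + 294 \gamma_{23}
(-\frac{5}{4} \gamma_{3}) R2 = -\frac{245}{6} - \frac{275}{12} \gamma_{12} - \frac{100}{3} \gamma_{13} + \frac{1345}{12} \gamma_{23}
Summing the partial products and collecting blades:
Answer: \frac{1511}{2} - \frac{17927}{60} \gamma_{12} + \frac{2171}{15} \gamma_{13} + \frac{1595}{4} \gamma_{23}


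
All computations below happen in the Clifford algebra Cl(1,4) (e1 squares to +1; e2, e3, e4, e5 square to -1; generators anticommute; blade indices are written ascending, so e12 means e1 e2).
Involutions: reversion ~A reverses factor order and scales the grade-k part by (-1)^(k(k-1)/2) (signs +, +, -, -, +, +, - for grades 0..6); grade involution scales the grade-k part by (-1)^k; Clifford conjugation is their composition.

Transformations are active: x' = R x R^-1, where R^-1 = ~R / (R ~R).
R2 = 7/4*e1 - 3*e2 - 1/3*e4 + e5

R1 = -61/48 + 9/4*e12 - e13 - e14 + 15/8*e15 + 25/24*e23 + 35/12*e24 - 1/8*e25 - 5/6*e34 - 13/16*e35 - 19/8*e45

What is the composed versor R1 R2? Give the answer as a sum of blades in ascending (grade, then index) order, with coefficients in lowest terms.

Distribute over the terms of R2 (each basis-blade product reordered to ascending indices, repeated generators contracted through their squares):
R1 (7/4*e1) = -427/192*e1 - 63/16*e2 + 7/4*e3 + 7/4*e4 - 105/32*e5 + 175/96*e123 + 245/48*e124 - 7/32*e125 - 35/24*e134 - 91/64*e135 - 133/32*e145
R1 (-3*e2) = 27/4*e1 + 61/16*e2 - 25/8*e3 - 35/4*e4 + 3/8*e5 - 3*e123 - 3*e124 + 45/8*e125 + 5/2*e234 + 39/16*e235 + 57/8*e245
R1 (-1/3*e4) = -1/3*e1 + 35/36*e2 - 5/18*e3 + 61/144*e4 + 19/24*e5 - 3/4*e124 + 1/3*e134 + 5/8*e145 - 25/72*e234 - 1/24*e245 - 13/48*e345
R1 (e5) = -15/8*e1 + 1/8*e2 + 13/16*e3 + 19/8*e4 - 61/48*e5 + 9/4*e125 - e135 - e145 + 25/24*e235 + 35/12*e245 - 5/6*e345
Summing the partial products and collecting blades:
Answer: 445/192*e1 + 35/36*e2 - 121/144*e3 - 605/144*e4 - 325/96*e5 - 113/96*e123 + 65/48*e124 + 245/32*e125 - 9/8*e134 - 155/64*e135 - 145/32*e145 + 155/72*e234 + 167/48*e235 + 10*e245 - 53/48*e345


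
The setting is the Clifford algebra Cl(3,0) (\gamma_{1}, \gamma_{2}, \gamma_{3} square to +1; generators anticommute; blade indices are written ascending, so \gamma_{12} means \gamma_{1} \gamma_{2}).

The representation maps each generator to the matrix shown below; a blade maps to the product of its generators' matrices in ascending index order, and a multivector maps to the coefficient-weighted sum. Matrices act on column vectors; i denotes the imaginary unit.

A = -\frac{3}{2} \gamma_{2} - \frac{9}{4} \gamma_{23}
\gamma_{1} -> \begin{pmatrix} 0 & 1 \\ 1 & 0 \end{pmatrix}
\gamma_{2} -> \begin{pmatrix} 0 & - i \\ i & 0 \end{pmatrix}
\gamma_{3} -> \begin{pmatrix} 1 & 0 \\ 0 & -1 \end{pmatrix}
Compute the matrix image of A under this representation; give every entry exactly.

Bivector images (products of the table entries): rho(\gamma_{23}) = rho(\gamma_{2})rho(\gamma_{3}) = \begin{pmatrix} 0 & i \\ i & 0 \end{pmatrix}.
M = (-\frac{3}{2})*rho(\gamma_{2}) + (-\frac{9}{4})*rho(\gamma_{23}), summed entrywise:
Answer: \begin{pmatrix} 0 & - \frac{3 i}{4} \\ - \frac{15 i}{4} & 0 \end{pmatrix}


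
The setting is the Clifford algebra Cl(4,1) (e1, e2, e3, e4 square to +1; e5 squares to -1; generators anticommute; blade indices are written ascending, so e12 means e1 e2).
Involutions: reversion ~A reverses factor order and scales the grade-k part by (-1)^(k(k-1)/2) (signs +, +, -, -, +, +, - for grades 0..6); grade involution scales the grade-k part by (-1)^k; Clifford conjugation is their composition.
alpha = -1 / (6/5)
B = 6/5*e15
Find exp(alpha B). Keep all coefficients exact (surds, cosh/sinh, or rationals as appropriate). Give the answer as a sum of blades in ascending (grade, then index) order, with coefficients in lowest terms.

B^2 = (6/5)^2*(e15)^2 = 36/25*(+1) = 36/25 (a basis 2-blade squares to minus the product of its generators' squares).
B^2 = 36/25 — a positive square means the series sums to a boost: l = 6/5, alpha*l = -1, so exp(alpha B) = cosh(-1) + (sinh(-1)/(6/5))*B = cosh(1) + (-5*sinh(1)/6)*B.
Answer: cosh(1) - sinh(1)*e15


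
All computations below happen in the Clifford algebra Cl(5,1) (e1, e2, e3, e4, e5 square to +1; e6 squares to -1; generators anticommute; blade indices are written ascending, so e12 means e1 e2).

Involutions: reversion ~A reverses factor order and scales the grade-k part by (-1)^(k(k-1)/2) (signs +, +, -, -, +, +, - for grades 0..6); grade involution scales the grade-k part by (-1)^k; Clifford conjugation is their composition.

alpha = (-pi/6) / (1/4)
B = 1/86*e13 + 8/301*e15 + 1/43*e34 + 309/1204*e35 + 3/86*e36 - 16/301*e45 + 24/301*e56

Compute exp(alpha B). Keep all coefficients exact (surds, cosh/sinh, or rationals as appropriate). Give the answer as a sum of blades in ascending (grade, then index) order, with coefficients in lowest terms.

B^2 term by term: the squares give (1/86)^2*(e13)^2 + (8/301)^2*(e15)^2 + (1/43)^2*(e34)^2 + (309/1204)^2*(e35)^2 + (3/86)^2*(e36)^2 + (-16/301)^2*(e45)^2 + (24/301)^2*(e56)^2 = 1/7396*(-1) + 64/90601*(-1) + 1/1849*(-1) + 95481/1449616*(-1) + 9/7396*(+1) + 256/90601*(-1) + 576/90601*(+1) = -1/16 (each basis 2-blade squares to minus the product of its generators' squares); cross terms between blades sharing an index anticommute and cancel; the commuting (index-disjoint) pairs give grade-4 terms 2*c*c'*(blade product), which cancel blade by blade — e1345: -16/12943 + 16/12943 = 0; e1356: 24/12943 - 24/12943 = 0; e3456: 48/12943 - 48/12943 = 0 — confirming B is simple. So B^2 = -1/16.
B^2 = -1/16 — circular case — the even/odd split gives cos and sin: l = 1/4, alpha*l = -pi/6, so exp(alpha B) = cos(-pi/6) + (sin(-pi/6)/(1/4))*B = sqrt(3)/2 + (-2)*B.
Answer: sqrt(3)/2 - 1/43*e13 - 16/301*e15 - 2/43*e34 - 309/602*e35 - 3/43*e36 + 32/301*e45 - 48/301*e56


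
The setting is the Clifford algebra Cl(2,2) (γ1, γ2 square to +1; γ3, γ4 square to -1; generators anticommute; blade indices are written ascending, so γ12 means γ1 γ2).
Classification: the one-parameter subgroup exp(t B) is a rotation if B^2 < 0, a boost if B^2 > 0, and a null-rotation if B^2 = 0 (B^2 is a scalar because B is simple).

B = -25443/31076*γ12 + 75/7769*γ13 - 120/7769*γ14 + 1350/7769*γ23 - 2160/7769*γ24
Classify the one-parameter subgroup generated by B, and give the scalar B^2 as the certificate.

B^2 term by term: the squares give (-25443/31076)^2*(γ12)^2 + (75/7769)^2*(γ13)^2 + (-120/7769)^2*(γ14)^2 + (1350/7769)^2*(γ23)^2 + (-2160/7769)^2*(γ24)^2 = 647346249/965717776*(-1) + 5625/60357361*(+1) + 14400/60357361*(+1) + 1822500/60357361*(+1) + 4665600/60357361*(+1) = -9/16 (each basis 2-blade squares to minus the product of its generators' squares); cross terms between blades sharing an index anticommute and cancel; the commuting (index-disjoint) pairs give grade-4 terms 2*c*c'*(blade product), which cancel blade by blade — γ1234: 324000/60357361 - 324000/60357361 = 0 — confirming B is simple. So B^2 = -9/16.
Answer: rotation, certificate B^2 = -9/16. The class reads off the invariant scalar -9/16 directly.


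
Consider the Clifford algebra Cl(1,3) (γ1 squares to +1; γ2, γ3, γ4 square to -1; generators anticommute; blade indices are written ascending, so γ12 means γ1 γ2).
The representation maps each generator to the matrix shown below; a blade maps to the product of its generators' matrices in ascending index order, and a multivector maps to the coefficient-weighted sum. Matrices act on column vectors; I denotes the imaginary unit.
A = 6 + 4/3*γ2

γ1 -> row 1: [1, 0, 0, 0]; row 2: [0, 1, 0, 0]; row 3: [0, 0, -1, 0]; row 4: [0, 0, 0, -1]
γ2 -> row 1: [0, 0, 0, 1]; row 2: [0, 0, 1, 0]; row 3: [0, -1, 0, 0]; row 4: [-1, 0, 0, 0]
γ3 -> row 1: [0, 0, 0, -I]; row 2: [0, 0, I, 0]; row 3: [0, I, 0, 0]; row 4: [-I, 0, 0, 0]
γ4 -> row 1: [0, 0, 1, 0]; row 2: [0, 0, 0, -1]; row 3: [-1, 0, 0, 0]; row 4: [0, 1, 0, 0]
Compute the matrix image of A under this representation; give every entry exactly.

M = (6)*1 + (4/3)*rho(γ2), summed entrywise (1 is the identity matrix):
Answer: row 1: [6, 0, 0, 4/3]; row 2: [0, 6, 4/3, 0]; row 3: [0, -4/3, 6, 0]; row 4: [-4/3, 0, 0, 6]


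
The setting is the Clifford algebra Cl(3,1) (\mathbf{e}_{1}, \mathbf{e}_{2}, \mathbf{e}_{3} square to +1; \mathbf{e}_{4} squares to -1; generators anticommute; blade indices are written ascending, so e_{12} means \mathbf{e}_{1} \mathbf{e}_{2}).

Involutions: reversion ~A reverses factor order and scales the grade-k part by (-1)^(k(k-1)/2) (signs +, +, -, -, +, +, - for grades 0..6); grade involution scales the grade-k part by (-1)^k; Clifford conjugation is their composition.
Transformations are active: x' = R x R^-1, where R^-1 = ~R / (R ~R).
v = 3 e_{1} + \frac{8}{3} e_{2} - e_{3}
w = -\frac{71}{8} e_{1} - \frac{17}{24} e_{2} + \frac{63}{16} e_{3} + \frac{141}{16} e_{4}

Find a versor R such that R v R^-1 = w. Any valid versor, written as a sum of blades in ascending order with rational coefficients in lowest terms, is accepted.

Key observation: q(v) = q(w) = \frac{154}{9} (sandwiches preserve the norm), so R = v + w = -\frac{47}{8} e_{1} + \frac{47}{24} e_{2} + \frac{47}{16} e_{3} + \frac{141}{16} e_{4} works whenever it is invertible — the component of v along it is kept and (v - w)/2 reverses, sending v to w.
Answer: -\frac{47}{8} e_{1} + \frac{47}{24} e_{2} + \frac{47}{16} e_{3} + \frac{141}{16} e_{4}


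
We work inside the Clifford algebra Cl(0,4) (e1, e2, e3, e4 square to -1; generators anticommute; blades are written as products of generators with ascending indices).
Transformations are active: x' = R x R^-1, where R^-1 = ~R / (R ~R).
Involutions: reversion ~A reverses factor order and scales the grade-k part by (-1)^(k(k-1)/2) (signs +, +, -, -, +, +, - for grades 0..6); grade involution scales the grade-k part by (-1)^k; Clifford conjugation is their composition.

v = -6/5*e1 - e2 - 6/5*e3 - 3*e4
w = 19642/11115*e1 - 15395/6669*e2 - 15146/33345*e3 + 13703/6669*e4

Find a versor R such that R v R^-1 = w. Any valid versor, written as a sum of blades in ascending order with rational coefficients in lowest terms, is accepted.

Take R = v + w = 6304/11115*e1 - 22064/6669*e2 - 11032/6669*e3 - 6304/6669*e4. Because q(v) = q(w) = -322/25, conjugation by R sends v exactly to w.
Answer: 6304/11115*e1 - 22064/6669*e2 - 11032/6669*e3 - 6304/6669*e4


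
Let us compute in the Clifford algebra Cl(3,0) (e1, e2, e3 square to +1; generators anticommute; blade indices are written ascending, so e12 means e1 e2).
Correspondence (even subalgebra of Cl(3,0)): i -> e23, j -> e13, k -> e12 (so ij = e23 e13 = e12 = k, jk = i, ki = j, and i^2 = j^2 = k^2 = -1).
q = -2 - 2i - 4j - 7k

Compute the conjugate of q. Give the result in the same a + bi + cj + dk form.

In blades: q = -2 - 7*e12 - 4*e13 - 2*e23.
Quaternion conjugation is reversion on the even subalgebra: the scalar is fixed and every grade-2 blade flips sign, giving -2 + 7*e12 + 4*e13 + 2*e23; translating back:
Answer: -2 + 2i + 4j + 7k


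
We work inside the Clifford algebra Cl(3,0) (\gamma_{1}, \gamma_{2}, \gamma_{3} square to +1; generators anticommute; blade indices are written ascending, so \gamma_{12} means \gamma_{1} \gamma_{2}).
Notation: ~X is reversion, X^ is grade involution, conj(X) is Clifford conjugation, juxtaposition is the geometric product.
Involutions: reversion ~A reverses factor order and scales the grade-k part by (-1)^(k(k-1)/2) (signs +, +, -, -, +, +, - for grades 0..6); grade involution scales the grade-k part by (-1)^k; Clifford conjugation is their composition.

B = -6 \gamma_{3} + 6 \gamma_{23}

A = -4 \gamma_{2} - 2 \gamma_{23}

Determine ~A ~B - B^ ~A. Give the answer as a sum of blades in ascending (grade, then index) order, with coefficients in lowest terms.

first term: 12 - 12 \gamma_{2} + 24 \gamma_{3} + 24 \gamma_{23}
second term: -12 - 12 \gamma_{2} + 24 \gamma_{3} + 24 \gamma_{23}
Answer: 24


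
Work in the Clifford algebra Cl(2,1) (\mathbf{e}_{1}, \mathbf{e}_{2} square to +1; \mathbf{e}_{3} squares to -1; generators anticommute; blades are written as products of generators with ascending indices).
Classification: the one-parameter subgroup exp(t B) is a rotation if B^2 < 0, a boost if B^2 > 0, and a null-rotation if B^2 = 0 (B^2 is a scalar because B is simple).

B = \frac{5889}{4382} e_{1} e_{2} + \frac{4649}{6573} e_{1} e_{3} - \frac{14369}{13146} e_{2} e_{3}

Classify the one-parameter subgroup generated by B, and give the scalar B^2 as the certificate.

B^2 term by term: the squares give (\frac{5889}{4382})^2*(e_{1} e_{2})^2 + (\frac{4649}{6573})^2*(e_{1} e_{3})^2 + (-\frac{14369}{13146})^2*(e_{2} e_{3})^2 = \frac{34680321}{19201924}*(-1) + \frac{21613201}{43204329}*(+1) + \frac{206468161}{172817316}*(+1) = -\frac{1}{9} (each basis 2-blade squares to minus the product of its generators' squares); cross terms between blades sharing an index anticommute and cancel. So B^2 = -\frac{1}{9}.
Answer: rotation, certificate B^2 = -\frac{1}{9}. Certificate logic: -\frac{1}{9} is a conjugation-invariant scalar, so its sign fixes rotation versus boost versus null-rotation outright.


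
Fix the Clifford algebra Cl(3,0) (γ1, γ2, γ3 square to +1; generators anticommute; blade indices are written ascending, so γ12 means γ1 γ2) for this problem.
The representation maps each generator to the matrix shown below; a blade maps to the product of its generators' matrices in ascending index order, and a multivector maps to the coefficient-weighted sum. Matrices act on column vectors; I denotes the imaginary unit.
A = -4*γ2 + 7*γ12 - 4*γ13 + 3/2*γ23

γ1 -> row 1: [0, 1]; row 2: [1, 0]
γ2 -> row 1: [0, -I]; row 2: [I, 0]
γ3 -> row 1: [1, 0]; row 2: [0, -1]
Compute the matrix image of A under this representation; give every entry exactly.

Bivector images (products of the table entries): rho(γ12) = rho(γ1)rho(γ2) = row 1: [I, 0]; row 2: [0, -I]; rho(γ13) = rho(γ1)rho(γ3) = row 1: [0, -1]; row 2: [1, 0]; rho(γ23) = rho(γ2)rho(γ3) = row 1: [0, I]; row 2: [I, 0].
M = (-4)*rho(γ2) + (7)*rho(γ12) + (-4)*rho(γ13) + (3/2)*rho(γ23), summed entrywise:
Answer: row 1: [7*I, 4 + 11*I/2]; row 2: [-4 - 5*I/2, -7*I]


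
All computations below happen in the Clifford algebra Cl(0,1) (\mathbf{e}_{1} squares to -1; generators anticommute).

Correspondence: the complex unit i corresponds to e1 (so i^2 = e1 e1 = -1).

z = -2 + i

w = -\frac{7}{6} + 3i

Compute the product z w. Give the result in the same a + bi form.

In blades: z = -2 + e_{1}, w = -\frac{7}{6} + 3 e_{1}.
Distribute z over w term by term (generator squares from the signature, products reordered to ascending indices): (-2)*w = \frac{7}{3} - 6 e_{1}; (e_{1})*w = -3 - \frac{7}{6} e_{1}.
Sum: -\frac{2}{3} - \frac{43}{6} e_{1}; translating back through the correspondence:
Answer: -\frac{2}{3} - \frac{43}{6}i


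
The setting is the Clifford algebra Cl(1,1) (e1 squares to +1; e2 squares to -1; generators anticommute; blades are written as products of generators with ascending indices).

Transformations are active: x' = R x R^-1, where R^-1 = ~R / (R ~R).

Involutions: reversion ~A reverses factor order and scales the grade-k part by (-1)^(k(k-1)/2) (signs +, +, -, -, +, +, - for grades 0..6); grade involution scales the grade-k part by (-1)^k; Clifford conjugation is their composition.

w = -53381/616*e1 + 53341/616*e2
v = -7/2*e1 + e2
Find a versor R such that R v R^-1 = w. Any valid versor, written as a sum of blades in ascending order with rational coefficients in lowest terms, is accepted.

Construction: equal norms (both 45/4) license R = v + w = -55537/616*e1 + 53957/616*e2 — nothing changes along that direction, while (v - w)/2 changes sign, so v maps onto w.
Answer: -55537/616*e1 + 53957/616*e2


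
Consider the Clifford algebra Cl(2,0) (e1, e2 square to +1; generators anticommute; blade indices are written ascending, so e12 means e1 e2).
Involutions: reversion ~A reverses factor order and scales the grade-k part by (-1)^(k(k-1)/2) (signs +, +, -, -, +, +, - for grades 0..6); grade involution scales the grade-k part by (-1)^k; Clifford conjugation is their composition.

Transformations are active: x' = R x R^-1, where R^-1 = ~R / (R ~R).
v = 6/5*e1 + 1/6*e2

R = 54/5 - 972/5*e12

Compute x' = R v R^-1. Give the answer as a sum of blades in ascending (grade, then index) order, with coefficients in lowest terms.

~R = 54/5 + 972/5*e12, and R ~R = 37908, so R^-1 = ~R / (37908).
R v = -486/25*e1 + 5877/25*e2
Answer: -1968/1625*e1 - 319/9750*e2


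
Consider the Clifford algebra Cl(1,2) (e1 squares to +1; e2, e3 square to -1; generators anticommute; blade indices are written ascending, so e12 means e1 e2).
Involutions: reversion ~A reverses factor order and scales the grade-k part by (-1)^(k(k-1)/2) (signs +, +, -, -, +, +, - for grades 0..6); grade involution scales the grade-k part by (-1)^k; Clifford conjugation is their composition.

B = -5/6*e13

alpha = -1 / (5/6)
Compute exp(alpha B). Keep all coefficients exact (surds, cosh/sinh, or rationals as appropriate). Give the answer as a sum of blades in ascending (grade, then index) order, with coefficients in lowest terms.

B^2 = (-5/6)^2*(e13)^2 = 25/36*(+1) = 25/36 (a basis 2-blade squares to minus the product of its generators' squares).
B^2 = 25/36 — since the square is positive, the closed form is hyperbolic: l = 5/6, alpha*l = -1, so exp(alpha B) = cosh(-1) + (sinh(-1)/(5/6))*B = cosh(1) + (-6*sinh(1)/5)*B.
Answer: cosh(1) + sinh(1)*e13
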